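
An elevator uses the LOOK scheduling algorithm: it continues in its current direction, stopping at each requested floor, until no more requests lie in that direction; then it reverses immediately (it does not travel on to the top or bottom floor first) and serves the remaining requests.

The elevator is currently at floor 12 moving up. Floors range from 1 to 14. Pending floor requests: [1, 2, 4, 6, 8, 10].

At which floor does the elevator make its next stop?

Answer: 10

Derivation:
Current floor: 12, direction: up
Requests above: []
Requests below: [1, 2, 4, 6, 8, 10]
Moving up but no requests above → reverse; nearest below is max([1, 2, 4, 6, 8, 10]) = 10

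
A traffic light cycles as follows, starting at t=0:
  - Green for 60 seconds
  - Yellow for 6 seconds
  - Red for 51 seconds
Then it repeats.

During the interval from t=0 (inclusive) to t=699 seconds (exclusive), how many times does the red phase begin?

Answer: 6

Derivation:
Cycle = 60+6+51 = 117s
red phase starts at t = k*117 + 66 for k=0,1,2,...
Need k*117+66 < 699 → k < 5.410
k ∈ {0, ..., 5} → 6 starts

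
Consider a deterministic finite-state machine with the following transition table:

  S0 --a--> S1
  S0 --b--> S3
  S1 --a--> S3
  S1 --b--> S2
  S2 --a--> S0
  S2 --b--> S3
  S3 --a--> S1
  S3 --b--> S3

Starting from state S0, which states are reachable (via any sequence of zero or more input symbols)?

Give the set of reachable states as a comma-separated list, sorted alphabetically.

BFS from S0:
  visit S0: S0--a-->S1 (new), S0--b-->S3 (new)
  visit S1: S1--a-->S3 (seen), S1--b-->S2 (new)
  visit S3: S3--a-->S1 (seen), S3--b-->S3 (seen)
  visit S2: S2--a-->S0 (seen), S2--b-->S3 (seen)

Answer: S0, S1, S2, S3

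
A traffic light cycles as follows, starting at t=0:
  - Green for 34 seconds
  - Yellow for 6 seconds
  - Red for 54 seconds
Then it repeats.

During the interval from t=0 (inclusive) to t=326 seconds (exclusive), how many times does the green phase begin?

Answer: 4

Derivation:
Cycle = 34+6+54 = 94s
green phase starts at t = k*94 + 0 for k=0,1,2,...
Need k*94+0 < 326 → k < 3.468
k ∈ {0, ..., 3} → 4 starts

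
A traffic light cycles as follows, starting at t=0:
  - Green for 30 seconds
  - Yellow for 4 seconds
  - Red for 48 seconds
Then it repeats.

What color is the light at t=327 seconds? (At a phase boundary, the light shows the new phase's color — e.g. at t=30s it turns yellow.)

Answer: red

Derivation:
Cycle length = 30 + 4 + 48 = 82s
t = 327, phase_t = 327 mod 82 = 81
81 >= 34 → RED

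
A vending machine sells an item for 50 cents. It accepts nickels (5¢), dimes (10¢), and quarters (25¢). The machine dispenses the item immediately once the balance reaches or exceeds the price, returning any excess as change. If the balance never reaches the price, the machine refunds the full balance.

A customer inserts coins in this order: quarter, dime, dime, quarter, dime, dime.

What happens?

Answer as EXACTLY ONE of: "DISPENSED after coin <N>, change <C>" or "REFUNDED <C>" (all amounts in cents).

Answer: DISPENSED after coin 4, change 20

Derivation:
Price: 50¢
Coin 1 (quarter, 25¢): balance = 25¢
Coin 2 (dime, 10¢): balance = 35¢
Coin 3 (dime, 10¢): balance = 45¢
Coin 4 (quarter, 25¢): balance = 70¢
  → balance >= price → DISPENSE, change = 70 - 50 = 20¢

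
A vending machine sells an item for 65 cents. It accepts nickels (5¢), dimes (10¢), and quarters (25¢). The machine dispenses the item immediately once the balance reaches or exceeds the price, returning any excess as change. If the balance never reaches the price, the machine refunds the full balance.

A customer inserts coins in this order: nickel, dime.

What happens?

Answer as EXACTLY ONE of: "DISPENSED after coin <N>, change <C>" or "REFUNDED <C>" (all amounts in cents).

Price: 65¢
Coin 1 (nickel, 5¢): balance = 5¢
Coin 2 (dime, 10¢): balance = 15¢
All coins inserted, balance 15¢ < price 65¢ → REFUND 15¢

Answer: REFUNDED 15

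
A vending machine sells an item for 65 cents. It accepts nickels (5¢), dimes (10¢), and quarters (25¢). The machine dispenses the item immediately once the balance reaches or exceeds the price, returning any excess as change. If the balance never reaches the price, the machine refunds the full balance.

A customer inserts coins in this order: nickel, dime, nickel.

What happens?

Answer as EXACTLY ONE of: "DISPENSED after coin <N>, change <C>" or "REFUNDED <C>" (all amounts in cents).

Price: 65¢
Coin 1 (nickel, 5¢): balance = 5¢
Coin 2 (dime, 10¢): balance = 15¢
Coin 3 (nickel, 5¢): balance = 20¢
All coins inserted, balance 20¢ < price 65¢ → REFUND 20¢

Answer: REFUNDED 20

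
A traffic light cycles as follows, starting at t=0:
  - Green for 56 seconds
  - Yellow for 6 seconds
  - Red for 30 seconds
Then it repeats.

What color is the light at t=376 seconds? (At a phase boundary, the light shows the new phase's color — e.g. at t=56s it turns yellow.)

Cycle length = 56 + 6 + 30 = 92s
t = 376, phase_t = 376 mod 92 = 8
8 < 56 (green end) → GREEN

Answer: green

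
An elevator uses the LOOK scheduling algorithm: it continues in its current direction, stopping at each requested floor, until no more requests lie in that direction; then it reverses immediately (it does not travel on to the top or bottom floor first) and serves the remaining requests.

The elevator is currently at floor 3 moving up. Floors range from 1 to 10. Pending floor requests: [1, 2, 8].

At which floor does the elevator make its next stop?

Answer: 8

Derivation:
Current floor: 3, direction: up
Requests above: [8]
Requests below: [1, 2]
Moving up and requests lie above → nearest above is min([8]) = 8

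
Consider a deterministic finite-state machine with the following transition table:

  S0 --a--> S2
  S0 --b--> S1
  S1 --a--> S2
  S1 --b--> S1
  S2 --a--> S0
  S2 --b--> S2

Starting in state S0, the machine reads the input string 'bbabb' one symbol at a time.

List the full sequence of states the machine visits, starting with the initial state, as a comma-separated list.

Start: S0
  read 'b': S0 --b--> S1
  read 'b': S1 --b--> S1
  read 'a': S1 --a--> S2
  read 'b': S2 --b--> S2
  read 'b': S2 --b--> S2

Answer: S0, S1, S1, S2, S2, S2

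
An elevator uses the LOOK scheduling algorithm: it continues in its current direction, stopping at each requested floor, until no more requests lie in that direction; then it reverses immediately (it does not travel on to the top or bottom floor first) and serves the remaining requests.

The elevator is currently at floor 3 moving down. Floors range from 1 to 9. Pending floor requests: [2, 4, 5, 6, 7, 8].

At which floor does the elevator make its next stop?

Current floor: 3, direction: down
Requests above: [4, 5, 6, 7, 8]
Requests below: [2]
Moving down and requests lie below → nearest below is max([2]) = 2

Answer: 2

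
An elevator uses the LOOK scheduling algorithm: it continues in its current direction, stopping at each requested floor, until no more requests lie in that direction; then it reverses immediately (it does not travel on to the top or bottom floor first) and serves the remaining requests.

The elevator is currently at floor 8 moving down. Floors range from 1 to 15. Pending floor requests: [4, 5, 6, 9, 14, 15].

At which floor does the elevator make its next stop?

Answer: 6

Derivation:
Current floor: 8, direction: down
Requests above: [9, 14, 15]
Requests below: [4, 5, 6]
Moving down and requests lie below → nearest below is max([4, 5, 6]) = 6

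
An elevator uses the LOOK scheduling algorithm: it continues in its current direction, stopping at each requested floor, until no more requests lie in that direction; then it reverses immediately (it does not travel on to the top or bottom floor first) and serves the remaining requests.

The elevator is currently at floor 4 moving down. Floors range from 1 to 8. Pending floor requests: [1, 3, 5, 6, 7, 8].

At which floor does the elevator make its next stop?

Current floor: 4, direction: down
Requests above: [5, 6, 7, 8]
Requests below: [1, 3]
Moving down and requests lie below → nearest below is max([1, 3]) = 3

Answer: 3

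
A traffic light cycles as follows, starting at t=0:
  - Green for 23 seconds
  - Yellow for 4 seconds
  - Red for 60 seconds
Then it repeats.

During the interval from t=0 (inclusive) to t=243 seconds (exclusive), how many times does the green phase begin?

Answer: 3

Derivation:
Cycle = 23+4+60 = 87s
green phase starts at t = k*87 + 0 for k=0,1,2,...
Need k*87+0 < 243 → k < 2.793
k ∈ {0, ..., 2} → 3 starts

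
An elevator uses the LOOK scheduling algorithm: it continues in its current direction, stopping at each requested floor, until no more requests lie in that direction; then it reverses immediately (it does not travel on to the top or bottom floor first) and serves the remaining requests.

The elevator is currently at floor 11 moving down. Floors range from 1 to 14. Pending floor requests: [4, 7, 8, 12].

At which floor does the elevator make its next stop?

Current floor: 11, direction: down
Requests above: [12]
Requests below: [4, 7, 8]
Moving down and requests lie below → nearest below is max([4, 7, 8]) = 8

Answer: 8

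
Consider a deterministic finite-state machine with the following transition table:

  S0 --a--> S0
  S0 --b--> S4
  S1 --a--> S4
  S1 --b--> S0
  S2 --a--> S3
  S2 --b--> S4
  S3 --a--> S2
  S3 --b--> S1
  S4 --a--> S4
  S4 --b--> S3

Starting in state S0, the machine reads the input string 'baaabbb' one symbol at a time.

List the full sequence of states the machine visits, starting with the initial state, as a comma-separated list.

Answer: S0, S4, S4, S4, S4, S3, S1, S0

Derivation:
Start: S0
  read 'b': S0 --b--> S4
  read 'a': S4 --a--> S4
  read 'a': S4 --a--> S4
  read 'a': S4 --a--> S4
  read 'b': S4 --b--> S3
  read 'b': S3 --b--> S1
  read 'b': S1 --b--> S0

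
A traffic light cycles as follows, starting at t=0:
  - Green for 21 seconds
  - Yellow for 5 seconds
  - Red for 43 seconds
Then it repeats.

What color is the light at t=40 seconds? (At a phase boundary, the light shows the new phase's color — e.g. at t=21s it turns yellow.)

Answer: red

Derivation:
Cycle length = 21 + 5 + 43 = 69s
t = 40, phase_t = 40 mod 69 = 40
40 >= 26 → RED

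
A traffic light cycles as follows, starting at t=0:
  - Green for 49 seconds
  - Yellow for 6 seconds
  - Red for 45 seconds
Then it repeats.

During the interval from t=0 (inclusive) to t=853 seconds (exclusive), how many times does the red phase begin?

Answer: 8

Derivation:
Cycle = 49+6+45 = 100s
red phase starts at t = k*100 + 55 for k=0,1,2,...
Need k*100+55 < 853 → k < 7.980
k ∈ {0, ..., 7} → 8 starts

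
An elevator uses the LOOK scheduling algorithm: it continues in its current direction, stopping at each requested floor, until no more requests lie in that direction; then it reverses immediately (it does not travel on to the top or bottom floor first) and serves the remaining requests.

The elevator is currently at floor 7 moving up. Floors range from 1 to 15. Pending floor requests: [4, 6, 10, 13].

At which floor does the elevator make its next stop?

Answer: 10

Derivation:
Current floor: 7, direction: up
Requests above: [10, 13]
Requests below: [4, 6]
Moving up and requests lie above → nearest above is min([10, 13]) = 10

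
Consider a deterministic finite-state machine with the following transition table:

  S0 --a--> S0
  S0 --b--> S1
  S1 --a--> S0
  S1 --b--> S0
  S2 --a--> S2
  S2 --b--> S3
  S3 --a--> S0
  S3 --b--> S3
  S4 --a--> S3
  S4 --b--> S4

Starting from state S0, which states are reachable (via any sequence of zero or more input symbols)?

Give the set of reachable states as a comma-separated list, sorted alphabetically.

BFS from S0:
  visit S0: S0--a-->S0 (seen), S0--b-->S1 (new)
  visit S1: S1--a-->S0 (seen), S1--b-->S0 (seen)

Answer: S0, S1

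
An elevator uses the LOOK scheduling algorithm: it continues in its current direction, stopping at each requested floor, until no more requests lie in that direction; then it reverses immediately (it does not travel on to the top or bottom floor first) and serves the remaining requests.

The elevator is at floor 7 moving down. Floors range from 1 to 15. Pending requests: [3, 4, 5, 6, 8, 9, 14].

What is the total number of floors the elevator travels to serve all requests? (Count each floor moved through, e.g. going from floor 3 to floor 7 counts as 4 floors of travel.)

Answer: 15

Derivation:
Start at floor 7 moving down, LOOK stop order: [6, 5, 4, 3, 8, 9, 14]
  7 → 6: |6-7| = 1, total = 1
  6 → 5: |5-6| = 1, total = 2
  5 → 4: |4-5| = 1, total = 3
  4 → 3: |3-4| = 1, total = 4
  3 → 8: |8-3| = 5, total = 9
  8 → 9: |9-8| = 1, total = 10
  9 → 14: |14-9| = 5, total = 15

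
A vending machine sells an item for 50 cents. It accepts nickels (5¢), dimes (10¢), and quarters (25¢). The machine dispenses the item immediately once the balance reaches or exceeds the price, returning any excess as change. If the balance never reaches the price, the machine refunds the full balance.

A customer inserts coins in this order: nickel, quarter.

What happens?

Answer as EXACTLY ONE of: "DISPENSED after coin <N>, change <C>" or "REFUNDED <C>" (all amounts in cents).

Answer: REFUNDED 30

Derivation:
Price: 50¢
Coin 1 (nickel, 5¢): balance = 5¢
Coin 2 (quarter, 25¢): balance = 30¢
All coins inserted, balance 30¢ < price 50¢ → REFUND 30¢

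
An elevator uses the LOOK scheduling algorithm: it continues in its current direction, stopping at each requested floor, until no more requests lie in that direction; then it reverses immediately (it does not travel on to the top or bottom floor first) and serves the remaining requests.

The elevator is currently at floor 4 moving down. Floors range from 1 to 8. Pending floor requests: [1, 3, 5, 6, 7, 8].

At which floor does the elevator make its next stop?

Answer: 3

Derivation:
Current floor: 4, direction: down
Requests above: [5, 6, 7, 8]
Requests below: [1, 3]
Moving down and requests lie below → nearest below is max([1, 3]) = 3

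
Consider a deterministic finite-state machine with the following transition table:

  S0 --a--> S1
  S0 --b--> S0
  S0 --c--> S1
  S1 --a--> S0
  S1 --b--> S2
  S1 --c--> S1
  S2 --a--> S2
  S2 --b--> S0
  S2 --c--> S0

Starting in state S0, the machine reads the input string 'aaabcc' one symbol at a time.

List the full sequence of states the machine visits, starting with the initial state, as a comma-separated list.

Answer: S0, S1, S0, S1, S2, S0, S1

Derivation:
Start: S0
  read 'a': S0 --a--> S1
  read 'a': S1 --a--> S0
  read 'a': S0 --a--> S1
  read 'b': S1 --b--> S2
  read 'c': S2 --c--> S0
  read 'c': S0 --c--> S1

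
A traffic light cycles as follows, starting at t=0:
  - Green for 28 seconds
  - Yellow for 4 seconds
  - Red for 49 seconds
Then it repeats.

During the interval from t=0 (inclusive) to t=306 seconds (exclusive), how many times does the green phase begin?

Answer: 4

Derivation:
Cycle = 28+4+49 = 81s
green phase starts at t = k*81 + 0 for k=0,1,2,...
Need k*81+0 < 306 → k < 3.778
k ∈ {0, ..., 3} → 4 starts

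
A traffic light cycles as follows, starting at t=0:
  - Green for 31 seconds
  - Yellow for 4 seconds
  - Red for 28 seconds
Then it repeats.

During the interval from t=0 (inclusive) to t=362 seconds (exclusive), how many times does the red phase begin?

Answer: 6

Derivation:
Cycle = 31+4+28 = 63s
red phase starts at t = k*63 + 35 for k=0,1,2,...
Need k*63+35 < 362 → k < 5.190
k ∈ {0, ..., 5} → 6 starts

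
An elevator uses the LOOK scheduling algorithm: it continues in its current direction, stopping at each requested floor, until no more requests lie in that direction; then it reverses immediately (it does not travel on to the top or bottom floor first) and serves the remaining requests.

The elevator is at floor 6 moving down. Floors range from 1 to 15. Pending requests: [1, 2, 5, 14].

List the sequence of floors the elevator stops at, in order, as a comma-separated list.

Current: 6, moving DOWN
Serve below first (descending): [5, 2, 1]
Then reverse, serve above (ascending): [14]

Answer: 5, 2, 1, 14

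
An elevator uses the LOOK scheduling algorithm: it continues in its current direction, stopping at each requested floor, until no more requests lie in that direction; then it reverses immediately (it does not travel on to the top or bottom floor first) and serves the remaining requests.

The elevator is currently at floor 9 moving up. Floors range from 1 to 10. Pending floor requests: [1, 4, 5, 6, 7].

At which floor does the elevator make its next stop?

Answer: 7

Derivation:
Current floor: 9, direction: up
Requests above: []
Requests below: [1, 4, 5, 6, 7]
Moving up but no requests above → reverse; nearest below is max([1, 4, 5, 6, 7]) = 7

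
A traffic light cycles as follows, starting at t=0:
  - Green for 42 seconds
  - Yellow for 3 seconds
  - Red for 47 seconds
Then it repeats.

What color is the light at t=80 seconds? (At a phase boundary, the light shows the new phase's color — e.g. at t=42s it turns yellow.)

Answer: red

Derivation:
Cycle length = 42 + 3 + 47 = 92s
t = 80, phase_t = 80 mod 92 = 80
80 >= 45 → RED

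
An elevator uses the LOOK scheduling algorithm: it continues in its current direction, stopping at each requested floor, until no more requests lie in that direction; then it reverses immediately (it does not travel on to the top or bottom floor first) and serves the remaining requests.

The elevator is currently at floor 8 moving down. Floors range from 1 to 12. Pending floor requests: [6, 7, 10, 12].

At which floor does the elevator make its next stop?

Current floor: 8, direction: down
Requests above: [10, 12]
Requests below: [6, 7]
Moving down and requests lie below → nearest below is max([6, 7]) = 7

Answer: 7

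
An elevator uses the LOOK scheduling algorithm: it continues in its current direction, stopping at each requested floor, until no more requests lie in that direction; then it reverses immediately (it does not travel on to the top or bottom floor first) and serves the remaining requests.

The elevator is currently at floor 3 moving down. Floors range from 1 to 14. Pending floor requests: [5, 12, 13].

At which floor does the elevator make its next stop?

Current floor: 3, direction: down
Requests above: [5, 12, 13]
Requests below: []
Moving down but no requests below → reverse; nearest above is min([5, 12, 13]) = 5

Answer: 5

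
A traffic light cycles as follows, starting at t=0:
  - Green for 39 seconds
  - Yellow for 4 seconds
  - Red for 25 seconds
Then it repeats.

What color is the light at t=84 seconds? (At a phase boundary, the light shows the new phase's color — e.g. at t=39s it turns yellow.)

Answer: green

Derivation:
Cycle length = 39 + 4 + 25 = 68s
t = 84, phase_t = 84 mod 68 = 16
16 < 39 (green end) → GREEN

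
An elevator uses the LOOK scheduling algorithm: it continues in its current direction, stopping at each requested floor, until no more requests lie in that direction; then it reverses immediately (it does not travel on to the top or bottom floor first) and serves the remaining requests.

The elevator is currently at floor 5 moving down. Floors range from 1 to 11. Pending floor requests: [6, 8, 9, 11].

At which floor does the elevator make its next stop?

Answer: 6

Derivation:
Current floor: 5, direction: down
Requests above: [6, 8, 9, 11]
Requests below: []
Moving down but no requests below → reverse; nearest above is min([6, 8, 9, 11]) = 6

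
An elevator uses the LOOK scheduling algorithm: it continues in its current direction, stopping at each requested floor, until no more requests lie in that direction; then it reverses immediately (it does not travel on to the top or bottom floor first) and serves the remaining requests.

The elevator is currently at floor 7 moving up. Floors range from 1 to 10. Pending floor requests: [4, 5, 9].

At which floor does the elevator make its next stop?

Answer: 9

Derivation:
Current floor: 7, direction: up
Requests above: [9]
Requests below: [4, 5]
Moving up and requests lie above → nearest above is min([9]) = 9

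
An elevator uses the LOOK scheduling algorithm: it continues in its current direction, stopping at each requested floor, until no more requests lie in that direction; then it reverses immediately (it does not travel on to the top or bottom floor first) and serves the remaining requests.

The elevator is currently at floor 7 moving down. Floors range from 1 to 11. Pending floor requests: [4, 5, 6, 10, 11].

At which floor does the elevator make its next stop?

Answer: 6

Derivation:
Current floor: 7, direction: down
Requests above: [10, 11]
Requests below: [4, 5, 6]
Moving down and requests lie below → nearest below is max([4, 5, 6]) = 6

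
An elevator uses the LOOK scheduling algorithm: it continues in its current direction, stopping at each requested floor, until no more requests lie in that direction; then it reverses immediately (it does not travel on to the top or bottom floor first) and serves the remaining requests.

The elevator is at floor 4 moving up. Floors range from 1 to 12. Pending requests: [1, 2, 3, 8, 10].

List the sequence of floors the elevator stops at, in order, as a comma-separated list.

Answer: 8, 10, 3, 2, 1

Derivation:
Current: 4, moving UP
Serve above first (ascending): [8, 10]
Then reverse, serve below (descending): [3, 2, 1]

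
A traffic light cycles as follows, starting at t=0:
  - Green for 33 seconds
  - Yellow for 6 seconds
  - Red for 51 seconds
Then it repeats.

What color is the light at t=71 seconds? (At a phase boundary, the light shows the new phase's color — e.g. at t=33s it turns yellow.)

Cycle length = 33 + 6 + 51 = 90s
t = 71, phase_t = 71 mod 90 = 71
71 >= 39 → RED

Answer: red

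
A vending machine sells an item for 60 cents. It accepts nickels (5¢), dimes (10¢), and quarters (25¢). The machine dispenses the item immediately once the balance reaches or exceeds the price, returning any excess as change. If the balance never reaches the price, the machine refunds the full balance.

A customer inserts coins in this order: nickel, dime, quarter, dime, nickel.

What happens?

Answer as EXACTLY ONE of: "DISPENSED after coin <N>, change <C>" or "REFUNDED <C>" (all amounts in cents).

Answer: REFUNDED 55

Derivation:
Price: 60¢
Coin 1 (nickel, 5¢): balance = 5¢
Coin 2 (dime, 10¢): balance = 15¢
Coin 3 (quarter, 25¢): balance = 40¢
Coin 4 (dime, 10¢): balance = 50¢
Coin 5 (nickel, 5¢): balance = 55¢
All coins inserted, balance 55¢ < price 60¢ → REFUND 55¢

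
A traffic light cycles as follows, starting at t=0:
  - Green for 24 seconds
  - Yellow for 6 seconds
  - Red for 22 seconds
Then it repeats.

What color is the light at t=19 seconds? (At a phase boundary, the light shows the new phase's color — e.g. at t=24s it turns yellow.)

Cycle length = 24 + 6 + 22 = 52s
t = 19, phase_t = 19 mod 52 = 19
19 < 24 (green end) → GREEN

Answer: green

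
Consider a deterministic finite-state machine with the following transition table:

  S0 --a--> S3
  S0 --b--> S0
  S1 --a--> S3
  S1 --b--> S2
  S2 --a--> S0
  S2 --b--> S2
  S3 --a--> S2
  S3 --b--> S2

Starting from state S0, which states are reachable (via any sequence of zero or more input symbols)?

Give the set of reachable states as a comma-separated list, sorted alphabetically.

BFS from S0:
  visit S0: S0--a-->S3 (new), S0--b-->S0 (seen)
  visit S3: S3--a-->S2 (new), S3--b-->S2 (seen)
  visit S2: S2--a-->S0 (seen), S2--b-->S2 (seen)

Answer: S0, S2, S3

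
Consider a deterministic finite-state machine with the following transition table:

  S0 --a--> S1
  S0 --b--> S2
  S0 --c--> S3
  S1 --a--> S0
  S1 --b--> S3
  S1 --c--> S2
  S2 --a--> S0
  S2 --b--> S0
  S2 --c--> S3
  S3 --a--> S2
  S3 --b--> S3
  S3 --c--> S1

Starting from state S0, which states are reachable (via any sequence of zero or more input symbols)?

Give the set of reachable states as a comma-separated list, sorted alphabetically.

Answer: S0, S1, S2, S3

Derivation:
BFS from S0:
  visit S0: S0--a-->S1 (new), S0--b-->S2 (new), S0--c-->S3 (new)
  visit S1: S1--a-->S0 (seen), S1--b-->S3 (seen), S1--c-->S2 (seen)
  visit S2: S2--a-->S0 (seen), S2--b-->S0 (seen), S2--c-->S3 (seen)
  visit S3: S3--a-->S2 (seen), S3--b-->S3 (seen), S3--c-->S1 (seen)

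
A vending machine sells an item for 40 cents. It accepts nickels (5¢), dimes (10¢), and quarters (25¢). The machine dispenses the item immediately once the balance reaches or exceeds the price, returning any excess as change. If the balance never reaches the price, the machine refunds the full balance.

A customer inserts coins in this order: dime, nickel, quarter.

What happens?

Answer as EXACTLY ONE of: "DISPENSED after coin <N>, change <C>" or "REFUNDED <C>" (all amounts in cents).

Price: 40¢
Coin 1 (dime, 10¢): balance = 10¢
Coin 2 (nickel, 5¢): balance = 15¢
Coin 3 (quarter, 25¢): balance = 40¢
  → balance >= price → DISPENSE, change = 40 - 40 = 0¢

Answer: DISPENSED after coin 3, change 0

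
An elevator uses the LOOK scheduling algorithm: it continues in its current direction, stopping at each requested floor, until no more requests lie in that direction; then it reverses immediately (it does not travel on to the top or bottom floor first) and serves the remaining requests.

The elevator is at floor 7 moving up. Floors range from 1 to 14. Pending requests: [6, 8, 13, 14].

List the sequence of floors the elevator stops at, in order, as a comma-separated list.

Current: 7, moving UP
Serve above first (ascending): [8, 13, 14]
Then reverse, serve below (descending): [6]

Answer: 8, 13, 14, 6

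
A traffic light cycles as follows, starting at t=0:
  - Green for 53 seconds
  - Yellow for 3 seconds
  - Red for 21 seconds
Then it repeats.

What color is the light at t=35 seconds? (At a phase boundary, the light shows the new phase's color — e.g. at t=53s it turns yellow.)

Cycle length = 53 + 3 + 21 = 77s
t = 35, phase_t = 35 mod 77 = 35
35 < 53 (green end) → GREEN

Answer: green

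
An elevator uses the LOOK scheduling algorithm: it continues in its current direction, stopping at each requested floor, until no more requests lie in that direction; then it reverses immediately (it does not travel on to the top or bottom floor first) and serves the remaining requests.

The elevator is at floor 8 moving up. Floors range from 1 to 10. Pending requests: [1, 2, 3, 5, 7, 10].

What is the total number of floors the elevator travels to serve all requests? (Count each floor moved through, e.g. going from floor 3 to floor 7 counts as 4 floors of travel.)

Answer: 11

Derivation:
Start at floor 8 moving up, LOOK stop order: [10, 7, 5, 3, 2, 1]
  8 → 10: |10-8| = 2, total = 2
  10 → 7: |7-10| = 3, total = 5
  7 → 5: |5-7| = 2, total = 7
  5 → 3: |3-5| = 2, total = 9
  3 → 2: |2-3| = 1, total = 10
  2 → 1: |1-2| = 1, total = 11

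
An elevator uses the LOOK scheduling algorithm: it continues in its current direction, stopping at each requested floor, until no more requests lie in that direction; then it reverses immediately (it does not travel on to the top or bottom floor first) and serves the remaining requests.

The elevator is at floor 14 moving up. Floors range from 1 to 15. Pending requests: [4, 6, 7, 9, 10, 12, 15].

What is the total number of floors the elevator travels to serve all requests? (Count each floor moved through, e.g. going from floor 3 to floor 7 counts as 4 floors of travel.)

Start at floor 14 moving up, LOOK stop order: [15, 12, 10, 9, 7, 6, 4]
  14 → 15: |15-14| = 1, total = 1
  15 → 12: |12-15| = 3, total = 4
  12 → 10: |10-12| = 2, total = 6
  10 → 9: |9-10| = 1, total = 7
  9 → 7: |7-9| = 2, total = 9
  7 → 6: |6-7| = 1, total = 10
  6 → 4: |4-6| = 2, total = 12

Answer: 12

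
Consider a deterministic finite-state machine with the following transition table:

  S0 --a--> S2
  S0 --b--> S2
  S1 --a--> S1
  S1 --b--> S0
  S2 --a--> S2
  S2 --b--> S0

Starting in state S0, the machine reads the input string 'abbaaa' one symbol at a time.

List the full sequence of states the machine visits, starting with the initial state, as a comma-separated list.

Start: S0
  read 'a': S0 --a--> S2
  read 'b': S2 --b--> S0
  read 'b': S0 --b--> S2
  read 'a': S2 --a--> S2
  read 'a': S2 --a--> S2
  read 'a': S2 --a--> S2

Answer: S0, S2, S0, S2, S2, S2, S2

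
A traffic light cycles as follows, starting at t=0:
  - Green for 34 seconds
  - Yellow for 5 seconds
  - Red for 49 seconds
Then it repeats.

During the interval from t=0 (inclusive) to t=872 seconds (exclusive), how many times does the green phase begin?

Cycle = 34+5+49 = 88s
green phase starts at t = k*88 + 0 for k=0,1,2,...
Need k*88+0 < 872 → k < 9.909
k ∈ {0, ..., 9} → 10 starts

Answer: 10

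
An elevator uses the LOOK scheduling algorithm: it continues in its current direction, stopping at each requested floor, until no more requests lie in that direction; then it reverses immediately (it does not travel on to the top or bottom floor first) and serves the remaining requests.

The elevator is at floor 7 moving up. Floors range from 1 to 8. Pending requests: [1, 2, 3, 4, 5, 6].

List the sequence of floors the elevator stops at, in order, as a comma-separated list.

Current: 7, moving UP
Serve above first (ascending): []
Then reverse, serve below (descending): [6, 5, 4, 3, 2, 1]

Answer: 6, 5, 4, 3, 2, 1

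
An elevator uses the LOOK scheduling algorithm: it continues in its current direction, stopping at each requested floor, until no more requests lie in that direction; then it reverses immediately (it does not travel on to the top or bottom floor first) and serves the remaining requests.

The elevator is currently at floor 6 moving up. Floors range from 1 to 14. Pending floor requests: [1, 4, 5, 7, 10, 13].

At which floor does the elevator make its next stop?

Current floor: 6, direction: up
Requests above: [7, 10, 13]
Requests below: [1, 4, 5]
Moving up and requests lie above → nearest above is min([7, 10, 13]) = 7

Answer: 7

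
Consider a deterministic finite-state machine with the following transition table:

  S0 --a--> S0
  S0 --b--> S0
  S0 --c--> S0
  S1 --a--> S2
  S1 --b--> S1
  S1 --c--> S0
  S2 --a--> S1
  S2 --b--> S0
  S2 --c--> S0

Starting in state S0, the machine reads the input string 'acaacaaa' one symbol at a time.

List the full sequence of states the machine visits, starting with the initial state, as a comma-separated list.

Answer: S0, S0, S0, S0, S0, S0, S0, S0, S0

Derivation:
Start: S0
  read 'a': S0 --a--> S0
  read 'c': S0 --c--> S0
  read 'a': S0 --a--> S0
  read 'a': S0 --a--> S0
  read 'c': S0 --c--> S0
  read 'a': S0 --a--> S0
  read 'a': S0 --a--> S0
  read 'a': S0 --a--> S0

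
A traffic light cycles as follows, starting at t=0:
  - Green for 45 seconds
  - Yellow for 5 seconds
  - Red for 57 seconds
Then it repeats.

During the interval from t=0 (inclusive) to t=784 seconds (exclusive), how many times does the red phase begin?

Answer: 7

Derivation:
Cycle = 45+5+57 = 107s
red phase starts at t = k*107 + 50 for k=0,1,2,...
Need k*107+50 < 784 → k < 6.860
k ∈ {0, ..., 6} → 7 starts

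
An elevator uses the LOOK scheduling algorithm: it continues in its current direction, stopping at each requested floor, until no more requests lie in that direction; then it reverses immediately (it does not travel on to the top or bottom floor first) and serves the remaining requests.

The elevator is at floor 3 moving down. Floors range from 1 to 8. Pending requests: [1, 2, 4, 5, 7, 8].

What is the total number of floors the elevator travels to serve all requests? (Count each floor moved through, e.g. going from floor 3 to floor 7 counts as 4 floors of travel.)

Start at floor 3 moving down, LOOK stop order: [2, 1, 4, 5, 7, 8]
  3 → 2: |2-3| = 1, total = 1
  2 → 1: |1-2| = 1, total = 2
  1 → 4: |4-1| = 3, total = 5
  4 → 5: |5-4| = 1, total = 6
  5 → 7: |7-5| = 2, total = 8
  7 → 8: |8-7| = 1, total = 9

Answer: 9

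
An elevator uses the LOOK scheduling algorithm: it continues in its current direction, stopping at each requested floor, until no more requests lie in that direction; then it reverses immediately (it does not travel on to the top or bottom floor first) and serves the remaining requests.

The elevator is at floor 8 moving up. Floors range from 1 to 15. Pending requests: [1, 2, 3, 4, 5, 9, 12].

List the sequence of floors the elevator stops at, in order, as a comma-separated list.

Answer: 9, 12, 5, 4, 3, 2, 1

Derivation:
Current: 8, moving UP
Serve above first (ascending): [9, 12]
Then reverse, serve below (descending): [5, 4, 3, 2, 1]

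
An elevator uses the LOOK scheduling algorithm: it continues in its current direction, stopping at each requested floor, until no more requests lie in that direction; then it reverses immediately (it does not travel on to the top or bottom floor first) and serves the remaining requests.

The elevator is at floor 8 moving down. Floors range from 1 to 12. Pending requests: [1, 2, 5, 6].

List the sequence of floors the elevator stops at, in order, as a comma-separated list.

Current: 8, moving DOWN
Serve below first (descending): [6, 5, 2, 1]
Then reverse, serve above (ascending): []

Answer: 6, 5, 2, 1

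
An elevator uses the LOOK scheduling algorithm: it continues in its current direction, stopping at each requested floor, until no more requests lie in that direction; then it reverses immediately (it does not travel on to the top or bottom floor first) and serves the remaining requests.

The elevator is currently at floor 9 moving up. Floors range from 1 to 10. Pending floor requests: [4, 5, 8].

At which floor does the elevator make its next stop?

Answer: 8

Derivation:
Current floor: 9, direction: up
Requests above: []
Requests below: [4, 5, 8]
Moving up but no requests above → reverse; nearest below is max([4, 5, 8]) = 8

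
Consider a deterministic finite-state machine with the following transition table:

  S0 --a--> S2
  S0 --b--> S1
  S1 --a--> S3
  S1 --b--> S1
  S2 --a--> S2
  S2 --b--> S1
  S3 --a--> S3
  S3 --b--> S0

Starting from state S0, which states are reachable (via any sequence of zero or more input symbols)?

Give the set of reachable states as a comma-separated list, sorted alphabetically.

BFS from S0:
  visit S0: S0--a-->S2 (new), S0--b-->S1 (new)
  visit S2: S2--a-->S2 (seen), S2--b-->S1 (seen)
  visit S1: S1--a-->S3 (new), S1--b-->S1 (seen)
  visit S3: S3--a-->S3 (seen), S3--b-->S0 (seen)

Answer: S0, S1, S2, S3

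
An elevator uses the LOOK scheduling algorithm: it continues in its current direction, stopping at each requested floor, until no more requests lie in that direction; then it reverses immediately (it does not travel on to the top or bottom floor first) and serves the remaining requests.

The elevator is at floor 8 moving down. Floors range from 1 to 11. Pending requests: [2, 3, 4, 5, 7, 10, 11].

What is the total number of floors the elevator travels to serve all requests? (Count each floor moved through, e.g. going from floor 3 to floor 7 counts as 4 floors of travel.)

Answer: 15

Derivation:
Start at floor 8 moving down, LOOK stop order: [7, 5, 4, 3, 2, 10, 11]
  8 → 7: |7-8| = 1, total = 1
  7 → 5: |5-7| = 2, total = 3
  5 → 4: |4-5| = 1, total = 4
  4 → 3: |3-4| = 1, total = 5
  3 → 2: |2-3| = 1, total = 6
  2 → 10: |10-2| = 8, total = 14
  10 → 11: |11-10| = 1, total = 15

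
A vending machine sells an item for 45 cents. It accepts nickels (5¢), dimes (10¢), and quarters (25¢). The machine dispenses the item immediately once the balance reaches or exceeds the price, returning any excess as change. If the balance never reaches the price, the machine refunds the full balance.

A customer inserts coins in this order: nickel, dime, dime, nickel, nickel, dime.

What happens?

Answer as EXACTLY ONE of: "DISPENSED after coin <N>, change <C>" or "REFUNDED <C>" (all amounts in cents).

Price: 45¢
Coin 1 (nickel, 5¢): balance = 5¢
Coin 2 (dime, 10¢): balance = 15¢
Coin 3 (dime, 10¢): balance = 25¢
Coin 4 (nickel, 5¢): balance = 30¢
Coin 5 (nickel, 5¢): balance = 35¢
Coin 6 (dime, 10¢): balance = 45¢
  → balance >= price → DISPENSE, change = 45 - 45 = 0¢

Answer: DISPENSED after coin 6, change 0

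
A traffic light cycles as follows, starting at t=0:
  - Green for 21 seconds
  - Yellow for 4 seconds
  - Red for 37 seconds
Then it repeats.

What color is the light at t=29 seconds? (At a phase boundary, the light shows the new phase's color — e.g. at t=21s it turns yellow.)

Cycle length = 21 + 4 + 37 = 62s
t = 29, phase_t = 29 mod 62 = 29
29 >= 25 → RED

Answer: red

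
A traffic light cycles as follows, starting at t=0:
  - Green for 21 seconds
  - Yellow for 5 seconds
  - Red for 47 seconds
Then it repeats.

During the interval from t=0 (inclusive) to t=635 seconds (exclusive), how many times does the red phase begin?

Answer: 9

Derivation:
Cycle = 21+5+47 = 73s
red phase starts at t = k*73 + 26 for k=0,1,2,...
Need k*73+26 < 635 → k < 8.342
k ∈ {0, ..., 8} → 9 starts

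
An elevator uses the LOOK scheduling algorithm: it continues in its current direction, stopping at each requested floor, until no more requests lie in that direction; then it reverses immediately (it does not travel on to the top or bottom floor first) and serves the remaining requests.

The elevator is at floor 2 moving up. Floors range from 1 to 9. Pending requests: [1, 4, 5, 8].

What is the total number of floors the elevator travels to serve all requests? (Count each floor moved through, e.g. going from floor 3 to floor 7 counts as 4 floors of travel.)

Start at floor 2 moving up, LOOK stop order: [4, 5, 8, 1]
  2 → 4: |4-2| = 2, total = 2
  4 → 5: |5-4| = 1, total = 3
  5 → 8: |8-5| = 3, total = 6
  8 → 1: |1-8| = 7, total = 13

Answer: 13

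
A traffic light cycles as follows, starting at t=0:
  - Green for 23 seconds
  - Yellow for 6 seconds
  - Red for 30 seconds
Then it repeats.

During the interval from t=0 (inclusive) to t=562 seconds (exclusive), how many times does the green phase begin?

Answer: 10

Derivation:
Cycle = 23+6+30 = 59s
green phase starts at t = k*59 + 0 for k=0,1,2,...
Need k*59+0 < 562 → k < 9.525
k ∈ {0, ..., 9} → 10 starts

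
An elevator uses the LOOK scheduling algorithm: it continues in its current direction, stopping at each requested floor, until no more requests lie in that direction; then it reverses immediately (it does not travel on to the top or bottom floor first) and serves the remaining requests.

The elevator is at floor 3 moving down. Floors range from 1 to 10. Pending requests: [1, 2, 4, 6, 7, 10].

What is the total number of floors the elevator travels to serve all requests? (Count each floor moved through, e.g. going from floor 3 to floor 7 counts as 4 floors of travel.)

Answer: 11

Derivation:
Start at floor 3 moving down, LOOK stop order: [2, 1, 4, 6, 7, 10]
  3 → 2: |2-3| = 1, total = 1
  2 → 1: |1-2| = 1, total = 2
  1 → 4: |4-1| = 3, total = 5
  4 → 6: |6-4| = 2, total = 7
  6 → 7: |7-6| = 1, total = 8
  7 → 10: |10-7| = 3, total = 11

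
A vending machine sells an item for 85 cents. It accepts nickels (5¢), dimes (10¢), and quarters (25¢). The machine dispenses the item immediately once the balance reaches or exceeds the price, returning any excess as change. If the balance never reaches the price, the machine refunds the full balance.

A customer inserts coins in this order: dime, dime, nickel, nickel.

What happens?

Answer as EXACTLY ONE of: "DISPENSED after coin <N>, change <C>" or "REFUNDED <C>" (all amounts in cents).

Answer: REFUNDED 30

Derivation:
Price: 85¢
Coin 1 (dime, 10¢): balance = 10¢
Coin 2 (dime, 10¢): balance = 20¢
Coin 3 (nickel, 5¢): balance = 25¢
Coin 4 (nickel, 5¢): balance = 30¢
All coins inserted, balance 30¢ < price 85¢ → REFUND 30¢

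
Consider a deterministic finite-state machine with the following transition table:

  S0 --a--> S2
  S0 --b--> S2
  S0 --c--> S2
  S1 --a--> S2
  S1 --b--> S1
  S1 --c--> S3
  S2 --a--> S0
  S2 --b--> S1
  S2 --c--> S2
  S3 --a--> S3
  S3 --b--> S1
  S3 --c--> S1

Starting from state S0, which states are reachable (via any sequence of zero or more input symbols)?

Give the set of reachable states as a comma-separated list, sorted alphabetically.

Answer: S0, S1, S2, S3

Derivation:
BFS from S0:
  visit S0: S0--a-->S2 (new), S0--b-->S2 (seen), S0--c-->S2 (seen)
  visit S2: S2--a-->S0 (seen), S2--b-->S1 (new), S2--c-->S2 (seen)
  visit S1: S1--a-->S2 (seen), S1--b-->S1 (seen), S1--c-->S3 (new)
  visit S3: S3--a-->S3 (seen), S3--b-->S1 (seen), S3--c-->S1 (seen)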